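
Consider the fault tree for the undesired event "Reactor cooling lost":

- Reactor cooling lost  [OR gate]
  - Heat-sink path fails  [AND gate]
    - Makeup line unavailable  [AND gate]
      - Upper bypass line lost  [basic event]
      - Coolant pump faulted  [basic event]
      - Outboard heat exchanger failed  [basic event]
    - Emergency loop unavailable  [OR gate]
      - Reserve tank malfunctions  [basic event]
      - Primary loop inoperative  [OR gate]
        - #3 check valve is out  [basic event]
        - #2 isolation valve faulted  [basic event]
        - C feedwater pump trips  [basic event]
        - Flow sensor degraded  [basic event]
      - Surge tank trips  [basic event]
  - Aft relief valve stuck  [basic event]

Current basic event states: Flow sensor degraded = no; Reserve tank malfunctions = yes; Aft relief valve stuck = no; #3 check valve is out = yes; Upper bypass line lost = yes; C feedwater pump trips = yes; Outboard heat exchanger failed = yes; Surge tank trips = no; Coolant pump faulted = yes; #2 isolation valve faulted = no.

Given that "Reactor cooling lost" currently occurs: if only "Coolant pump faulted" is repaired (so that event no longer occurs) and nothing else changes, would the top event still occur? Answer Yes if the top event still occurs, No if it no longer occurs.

No

Counterfactual: set "Coolant pump faulted" to not occurred.
Makeup line unavailable [AND]: Upper bypass line lost=occurs, Coolant pump faulted=not, Outboard heat exchanger failed=occurs → not all inputs occur → does not occur.
Primary loop inoperative [OR]: #3 check valve is out=occurs, #2 isolation valve faulted=not, C feedwater pump trips=occurs, Flow sensor degraded=not → at least one input occurs → occurs.
Emergency loop unavailable [OR]: Reserve tank malfunctions=occurs, Primary loop inoperative=occurs, Surge tank trips=not → at least one input occurs → occurs.
Heat-sink path fails [AND]: Makeup line unavailable=not, Emergency loop unavailable=occurs → not all inputs occur → does not occur.
Reactor cooling lost [OR]: Heat-sink path fails=not, Aft relief valve stuck=not → no input occurs → does not occur.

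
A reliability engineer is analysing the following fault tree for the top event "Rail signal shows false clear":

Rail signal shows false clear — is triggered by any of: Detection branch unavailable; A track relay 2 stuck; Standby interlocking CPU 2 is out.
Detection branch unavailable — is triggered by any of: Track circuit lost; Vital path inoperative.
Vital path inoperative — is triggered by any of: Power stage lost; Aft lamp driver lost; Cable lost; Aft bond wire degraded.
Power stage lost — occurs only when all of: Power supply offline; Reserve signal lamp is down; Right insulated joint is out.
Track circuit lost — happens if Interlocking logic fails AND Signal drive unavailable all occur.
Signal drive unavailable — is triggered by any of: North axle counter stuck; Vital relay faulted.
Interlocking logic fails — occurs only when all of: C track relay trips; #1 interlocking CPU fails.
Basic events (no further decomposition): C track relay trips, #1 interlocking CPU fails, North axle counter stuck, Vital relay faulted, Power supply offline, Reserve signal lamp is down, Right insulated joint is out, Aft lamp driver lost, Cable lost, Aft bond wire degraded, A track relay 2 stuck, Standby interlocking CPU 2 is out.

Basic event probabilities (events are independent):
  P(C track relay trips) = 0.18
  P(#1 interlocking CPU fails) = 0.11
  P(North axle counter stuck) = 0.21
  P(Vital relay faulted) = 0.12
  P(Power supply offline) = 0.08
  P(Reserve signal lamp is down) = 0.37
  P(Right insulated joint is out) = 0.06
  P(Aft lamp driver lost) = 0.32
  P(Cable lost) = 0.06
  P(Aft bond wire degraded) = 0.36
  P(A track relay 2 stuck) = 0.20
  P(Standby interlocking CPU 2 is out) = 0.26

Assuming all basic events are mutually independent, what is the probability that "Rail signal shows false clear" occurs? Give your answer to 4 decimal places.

0.7597

P(Interlocking logic fails) [AND] = 0.18 × 0.11 = 0.019800
P(Signal drive unavailable) [OR] = 1 − (1−0.21) × (1−0.12) = 0.304800
P(Track circuit lost) [AND] = 0.019800 × 0.304800 = 0.006035
P(Power stage lost) [AND] = 0.08 × 0.37 × 0.06 = 0.001776
P(Vital path inoperative) [OR] = 1 − (1−0.001776) × (1−0.32) × (1−0.06) × (1−0.36) = 0.591639
P(Detection branch unavailable) [OR] = 1 − (1−0.006035) × (1−0.591639) = 0.594103
P(Rail signal shows false clear) [OR] = 1 − (1−0.594103) × (1−0.20) × (1−0.26) = 0.759709
Rounded to 4 decimal places: P(Rail signal shows false clear) ≈ 0.7597.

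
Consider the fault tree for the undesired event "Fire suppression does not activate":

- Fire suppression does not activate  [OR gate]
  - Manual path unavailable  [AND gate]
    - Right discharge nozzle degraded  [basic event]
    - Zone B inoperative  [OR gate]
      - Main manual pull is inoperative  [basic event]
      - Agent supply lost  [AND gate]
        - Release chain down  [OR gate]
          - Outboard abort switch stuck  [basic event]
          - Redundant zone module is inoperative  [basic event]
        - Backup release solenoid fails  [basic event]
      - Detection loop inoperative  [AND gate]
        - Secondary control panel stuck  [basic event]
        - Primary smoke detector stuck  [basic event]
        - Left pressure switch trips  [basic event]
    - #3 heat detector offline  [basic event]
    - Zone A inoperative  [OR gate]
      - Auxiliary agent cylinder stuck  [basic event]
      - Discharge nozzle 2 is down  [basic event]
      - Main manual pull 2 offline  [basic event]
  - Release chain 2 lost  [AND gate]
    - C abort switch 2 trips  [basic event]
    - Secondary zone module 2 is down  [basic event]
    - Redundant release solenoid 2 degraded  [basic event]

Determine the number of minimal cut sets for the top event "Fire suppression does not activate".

13

Release chain down [OR]: union of children's cut sets → 2 cut set(s).
Agent supply lost [AND]: one cut set from each child combined → 2 × 1 = 2 cut set(s).
Detection loop inoperative [AND]: one cut set from each child combined → 1 × 1 × 1 = 1 cut set(s).
Zone B inoperative [OR]: union of children's cut sets → 4 cut set(s).
Zone A inoperative [OR]: union of children's cut sets → 3 cut set(s).
Manual path unavailable [AND]: one cut set from each child combined → 1 × 4 × 1 × 3 = 12 cut set(s).
Release chain 2 lost [AND]: one cut set from each child combined → 1 × 1 × 1 = 1 cut set(s).
Fire suppression does not activate [OR]: union of children's cut sets → 13 cut set(s).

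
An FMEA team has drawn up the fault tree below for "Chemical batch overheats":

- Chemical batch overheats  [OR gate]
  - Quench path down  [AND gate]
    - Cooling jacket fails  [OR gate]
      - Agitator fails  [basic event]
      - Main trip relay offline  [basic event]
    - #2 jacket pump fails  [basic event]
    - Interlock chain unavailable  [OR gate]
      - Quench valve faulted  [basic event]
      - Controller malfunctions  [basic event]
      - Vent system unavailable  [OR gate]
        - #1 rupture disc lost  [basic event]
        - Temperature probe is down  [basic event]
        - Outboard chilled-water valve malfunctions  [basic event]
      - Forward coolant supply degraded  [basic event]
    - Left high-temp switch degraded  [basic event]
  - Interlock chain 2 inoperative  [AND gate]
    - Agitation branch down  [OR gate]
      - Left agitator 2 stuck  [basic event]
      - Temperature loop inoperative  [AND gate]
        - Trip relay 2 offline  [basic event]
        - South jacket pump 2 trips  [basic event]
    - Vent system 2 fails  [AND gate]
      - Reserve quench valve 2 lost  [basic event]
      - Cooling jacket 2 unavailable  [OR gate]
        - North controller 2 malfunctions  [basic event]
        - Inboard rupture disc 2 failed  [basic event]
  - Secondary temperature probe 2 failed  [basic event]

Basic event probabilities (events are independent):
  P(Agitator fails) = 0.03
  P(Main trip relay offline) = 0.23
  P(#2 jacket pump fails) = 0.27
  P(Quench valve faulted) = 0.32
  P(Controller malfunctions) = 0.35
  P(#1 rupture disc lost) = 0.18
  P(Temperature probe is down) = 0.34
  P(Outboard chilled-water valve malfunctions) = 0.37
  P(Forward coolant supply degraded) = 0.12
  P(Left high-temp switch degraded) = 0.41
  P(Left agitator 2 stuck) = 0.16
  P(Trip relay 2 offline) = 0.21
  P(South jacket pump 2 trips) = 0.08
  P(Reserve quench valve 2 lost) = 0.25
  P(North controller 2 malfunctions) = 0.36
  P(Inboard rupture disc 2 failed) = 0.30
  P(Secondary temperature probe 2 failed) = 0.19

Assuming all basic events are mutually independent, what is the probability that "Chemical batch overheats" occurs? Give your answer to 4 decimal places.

P(Cooling jacket fails) [OR] = 1 − (1−0.03) × (1−0.23) = 0.253100
P(Vent system unavailable) [OR] = 1 − (1−0.18) × (1−0.34) × (1−0.37) = 0.659044
P(Interlock chain unavailable) [OR] = 1 − (1−0.32) × (1−0.35) × (1−0.659044) × (1−0.12) = 0.867382
P(Quench path down) [AND] = 0.253100 × 0.27 × 0.867382 × 0.41 = 0.024302
P(Temperature loop inoperative) [AND] = 0.21 × 0.08 = 0.016800
P(Agitation branch down) [OR] = 1 − (1−0.16) × (1−0.016800) = 0.174112
P(Cooling jacket 2 unavailable) [OR] = 1 − (1−0.36) × (1−0.30) = 0.552000
P(Vent system 2 fails) [AND] = 0.25 × 0.552000 = 0.138000
P(Interlock chain 2 inoperative) [AND] = 0.174112 × 0.138000 = 0.024027
P(Chemical batch overheats) [OR] = 1 − (1−0.024302) × (1−0.024027) × (1−0.19) = 0.228674
Rounded to 4 decimal places: P(Chemical batch overheats) ≈ 0.2287.

0.2287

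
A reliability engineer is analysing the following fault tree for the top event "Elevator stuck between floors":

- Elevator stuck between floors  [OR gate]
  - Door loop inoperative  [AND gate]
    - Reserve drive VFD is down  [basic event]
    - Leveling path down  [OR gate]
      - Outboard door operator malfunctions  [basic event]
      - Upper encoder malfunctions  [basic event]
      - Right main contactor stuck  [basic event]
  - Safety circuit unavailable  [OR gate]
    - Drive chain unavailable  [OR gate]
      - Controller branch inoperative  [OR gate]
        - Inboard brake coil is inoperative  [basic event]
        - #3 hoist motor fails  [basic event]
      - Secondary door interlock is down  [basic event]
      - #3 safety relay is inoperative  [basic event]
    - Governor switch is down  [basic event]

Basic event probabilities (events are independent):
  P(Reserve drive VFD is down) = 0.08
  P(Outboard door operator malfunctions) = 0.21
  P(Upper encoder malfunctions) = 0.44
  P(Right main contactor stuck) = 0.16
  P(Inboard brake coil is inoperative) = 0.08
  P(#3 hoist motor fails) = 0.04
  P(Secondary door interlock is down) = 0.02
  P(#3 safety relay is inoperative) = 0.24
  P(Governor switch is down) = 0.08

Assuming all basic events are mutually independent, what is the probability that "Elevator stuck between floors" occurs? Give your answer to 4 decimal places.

0.4252

P(Leveling path down) [OR] = 1 − (1−0.21) × (1−0.44) × (1−0.16) = 0.628384
P(Door loop inoperative) [AND] = 0.08 × 0.628384 = 0.050271
P(Controller branch inoperative) [OR] = 1 − (1−0.08) × (1−0.04) = 0.116800
P(Drive chain unavailable) [OR] = 1 − (1−0.116800) × (1−0.02) × (1−0.24) = 0.342193
P(Safety circuit unavailable) [OR] = 1 − (1−0.342193) × (1−0.08) = 0.394818
P(Elevator stuck between floors) [OR] = 1 − (1−0.050271) × (1−0.394818) = 0.425241
Rounded to 4 decimal places: P(Elevator stuck between floors) ≈ 0.4252.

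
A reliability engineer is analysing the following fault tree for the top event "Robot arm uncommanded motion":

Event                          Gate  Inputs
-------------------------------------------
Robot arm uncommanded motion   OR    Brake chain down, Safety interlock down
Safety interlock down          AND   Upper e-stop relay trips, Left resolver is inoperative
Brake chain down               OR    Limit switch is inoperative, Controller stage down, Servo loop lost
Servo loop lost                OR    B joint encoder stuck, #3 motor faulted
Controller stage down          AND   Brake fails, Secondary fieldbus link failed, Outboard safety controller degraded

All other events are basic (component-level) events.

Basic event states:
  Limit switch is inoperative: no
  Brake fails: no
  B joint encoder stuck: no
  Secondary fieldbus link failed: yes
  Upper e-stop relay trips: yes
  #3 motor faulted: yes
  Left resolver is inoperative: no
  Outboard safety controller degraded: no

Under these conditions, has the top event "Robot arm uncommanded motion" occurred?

Yes

Controller stage down [AND]: Brake fails=not, Secondary fieldbus link failed=occurs, Outboard safety controller degraded=not → not all inputs occur → does not occur.
Servo loop lost [OR]: B joint encoder stuck=not, #3 motor faulted=occurs → at least one input occurs → occurs.
Brake chain down [OR]: Limit switch is inoperative=not, Controller stage down=not, Servo loop lost=occurs → at least one input occurs → occurs.
Safety interlock down [AND]: Upper e-stop relay trips=occurs, Left resolver is inoperative=not → not all inputs occur → does not occur.
Robot arm uncommanded motion [OR]: Brake chain down=occurs, Safety interlock down=not → at least one input occurs → occurs.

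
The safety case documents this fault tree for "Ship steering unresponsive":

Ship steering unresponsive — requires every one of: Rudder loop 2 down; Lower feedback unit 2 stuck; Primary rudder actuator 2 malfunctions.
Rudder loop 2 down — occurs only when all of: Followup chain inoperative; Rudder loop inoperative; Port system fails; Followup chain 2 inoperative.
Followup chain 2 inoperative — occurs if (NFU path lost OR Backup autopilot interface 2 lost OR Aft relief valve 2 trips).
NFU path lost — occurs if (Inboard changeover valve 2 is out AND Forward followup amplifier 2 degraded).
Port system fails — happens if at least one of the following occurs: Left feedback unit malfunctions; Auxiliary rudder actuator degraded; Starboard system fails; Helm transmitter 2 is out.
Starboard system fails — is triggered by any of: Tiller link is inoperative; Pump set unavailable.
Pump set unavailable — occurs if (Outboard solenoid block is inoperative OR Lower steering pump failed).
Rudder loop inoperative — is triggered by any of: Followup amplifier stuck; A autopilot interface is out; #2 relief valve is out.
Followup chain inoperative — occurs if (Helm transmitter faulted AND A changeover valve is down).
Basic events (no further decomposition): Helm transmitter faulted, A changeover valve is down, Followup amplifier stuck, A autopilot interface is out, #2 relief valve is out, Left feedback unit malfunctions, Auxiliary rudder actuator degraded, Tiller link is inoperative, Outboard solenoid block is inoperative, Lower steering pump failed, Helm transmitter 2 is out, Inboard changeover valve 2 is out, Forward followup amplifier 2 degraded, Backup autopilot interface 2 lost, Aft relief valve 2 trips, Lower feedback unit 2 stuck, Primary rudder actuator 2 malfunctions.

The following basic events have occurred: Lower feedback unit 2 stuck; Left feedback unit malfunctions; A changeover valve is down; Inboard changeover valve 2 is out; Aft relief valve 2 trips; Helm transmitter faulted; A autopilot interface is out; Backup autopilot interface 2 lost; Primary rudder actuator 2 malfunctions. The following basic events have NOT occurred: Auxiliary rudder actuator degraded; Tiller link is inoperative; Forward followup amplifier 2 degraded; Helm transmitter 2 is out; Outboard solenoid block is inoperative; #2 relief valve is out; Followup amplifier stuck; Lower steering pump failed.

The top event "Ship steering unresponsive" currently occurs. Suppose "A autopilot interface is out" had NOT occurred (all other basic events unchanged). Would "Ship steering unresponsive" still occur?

Counterfactual: set "A autopilot interface is out" to not occurred.
Followup chain inoperative [AND]: Helm transmitter faulted=occurs, A changeover valve is down=occurs → all inputs occur → occurs.
Rudder loop inoperative [OR]: Followup amplifier stuck=not, A autopilot interface is out=not, #2 relief valve is out=not → no input occurs → does not occur.
Pump set unavailable [OR]: Outboard solenoid block is inoperative=not, Lower steering pump failed=not → no input occurs → does not occur.
Starboard system fails [OR]: Tiller link is inoperative=not, Pump set unavailable=not → no input occurs → does not occur.
Port system fails [OR]: Left feedback unit malfunctions=occurs, Auxiliary rudder actuator degraded=not, Starboard system fails=not, Helm transmitter 2 is out=not → at least one input occurs → occurs.
NFU path lost [AND]: Inboard changeover valve 2 is out=occurs, Forward followup amplifier 2 degraded=not → not all inputs occur → does not occur.
Followup chain 2 inoperative [OR]: NFU path lost=not, Backup autopilot interface 2 lost=occurs, Aft relief valve 2 trips=occurs → at least one input occurs → occurs.
Rudder loop 2 down [AND]: Followup chain inoperative=occurs, Rudder loop inoperative=not, Port system fails=occurs, Followup chain 2 inoperative=occurs → not all inputs occur → does not occur.
Ship steering unresponsive [AND]: Rudder loop 2 down=not, Lower feedback unit 2 stuck=occurs, Primary rudder actuator 2 malfunctions=occurs → not all inputs occur → does not occur.

No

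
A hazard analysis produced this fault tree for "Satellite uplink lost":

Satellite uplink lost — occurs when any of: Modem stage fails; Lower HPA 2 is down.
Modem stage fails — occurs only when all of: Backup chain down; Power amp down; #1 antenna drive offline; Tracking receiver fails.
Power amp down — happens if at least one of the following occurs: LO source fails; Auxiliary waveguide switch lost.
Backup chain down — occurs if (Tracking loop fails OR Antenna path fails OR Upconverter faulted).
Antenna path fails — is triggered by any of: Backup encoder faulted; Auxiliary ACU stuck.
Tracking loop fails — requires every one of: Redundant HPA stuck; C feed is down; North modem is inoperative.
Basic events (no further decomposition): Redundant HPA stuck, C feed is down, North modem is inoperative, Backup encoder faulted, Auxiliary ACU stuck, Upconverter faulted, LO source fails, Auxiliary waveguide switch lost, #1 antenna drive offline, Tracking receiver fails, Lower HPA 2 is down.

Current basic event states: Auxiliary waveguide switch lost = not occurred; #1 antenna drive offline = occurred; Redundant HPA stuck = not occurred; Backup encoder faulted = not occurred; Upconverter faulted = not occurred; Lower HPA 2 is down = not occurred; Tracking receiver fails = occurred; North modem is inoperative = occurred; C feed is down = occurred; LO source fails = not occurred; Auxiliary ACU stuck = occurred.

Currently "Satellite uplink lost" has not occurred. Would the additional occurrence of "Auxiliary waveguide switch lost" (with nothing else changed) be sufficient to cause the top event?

Counterfactual: set "Auxiliary waveguide switch lost" to occurred.
Tracking loop fails [AND]: Redundant HPA stuck=not, C feed is down=occurs, North modem is inoperative=occurs → not all inputs occur → does not occur.
Antenna path fails [OR]: Backup encoder faulted=not, Auxiliary ACU stuck=occurs → at least one input occurs → occurs.
Backup chain down [OR]: Tracking loop fails=not, Antenna path fails=occurs, Upconverter faulted=not → at least one input occurs → occurs.
Power amp down [OR]: LO source fails=not, Auxiliary waveguide switch lost=occurs → at least one input occurs → occurs.
Modem stage fails [AND]: Backup chain down=occurs, Power amp down=occurs, #1 antenna drive offline=occurs, Tracking receiver fails=occurs → all inputs occur → occurs.
Satellite uplink lost [OR]: Modem stage fails=occurs, Lower HPA 2 is down=not → at least one input occurs → occurs.

Yes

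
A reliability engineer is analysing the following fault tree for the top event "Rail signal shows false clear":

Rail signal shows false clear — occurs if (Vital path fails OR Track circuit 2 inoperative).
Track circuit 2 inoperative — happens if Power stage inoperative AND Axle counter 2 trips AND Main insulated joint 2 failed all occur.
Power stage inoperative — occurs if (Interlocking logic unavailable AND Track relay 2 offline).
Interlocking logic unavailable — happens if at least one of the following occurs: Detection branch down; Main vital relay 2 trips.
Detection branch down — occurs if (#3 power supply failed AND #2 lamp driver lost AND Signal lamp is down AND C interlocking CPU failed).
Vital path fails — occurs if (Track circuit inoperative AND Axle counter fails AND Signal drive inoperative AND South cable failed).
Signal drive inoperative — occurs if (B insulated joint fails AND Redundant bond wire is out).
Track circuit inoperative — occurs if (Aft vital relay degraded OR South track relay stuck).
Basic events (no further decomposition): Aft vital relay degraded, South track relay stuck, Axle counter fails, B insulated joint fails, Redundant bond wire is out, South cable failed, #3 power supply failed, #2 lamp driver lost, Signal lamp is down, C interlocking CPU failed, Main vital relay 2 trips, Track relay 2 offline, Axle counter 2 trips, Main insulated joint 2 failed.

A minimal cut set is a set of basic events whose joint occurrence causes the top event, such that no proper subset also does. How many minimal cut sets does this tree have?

4

Track circuit inoperative [OR]: union of children's cut sets → 2 cut set(s).
Signal drive inoperative [AND]: one cut set from each child combined → 1 × 1 = 1 cut set(s).
Vital path fails [AND]: one cut set from each child combined → 2 × 1 × 1 × 1 = 2 cut set(s).
Detection branch down [AND]: one cut set from each child combined → 1 × 1 × 1 × 1 = 1 cut set(s).
Interlocking logic unavailable [OR]: union of children's cut sets → 2 cut set(s).
Power stage inoperative [AND]: one cut set from each child combined → 2 × 1 = 2 cut set(s).
Track circuit 2 inoperative [AND]: one cut set from each child combined → 2 × 1 × 1 = 2 cut set(s).
Rail signal shows false clear [OR]: union of children's cut sets → 4 cut set(s).
Minimal cut sets: {Aft vital relay degraded, Axle counter fails, B insulated joint fails, Redundant bond wire is out, South cable failed}; {Axle counter fails, B insulated joint fails, Redundant bond wire is out, South cable failed, South track relay stuck}; {#2 lamp driver lost, #3 power supply failed, Axle counter 2 trips, C interlocking CPU failed, Main insulated joint 2 failed, Signal lamp is down, Track relay 2 offline}; {Axle counter 2 trips, Main insulated joint 2 failed, Main vital relay 2 trips, Track relay 2 offline}.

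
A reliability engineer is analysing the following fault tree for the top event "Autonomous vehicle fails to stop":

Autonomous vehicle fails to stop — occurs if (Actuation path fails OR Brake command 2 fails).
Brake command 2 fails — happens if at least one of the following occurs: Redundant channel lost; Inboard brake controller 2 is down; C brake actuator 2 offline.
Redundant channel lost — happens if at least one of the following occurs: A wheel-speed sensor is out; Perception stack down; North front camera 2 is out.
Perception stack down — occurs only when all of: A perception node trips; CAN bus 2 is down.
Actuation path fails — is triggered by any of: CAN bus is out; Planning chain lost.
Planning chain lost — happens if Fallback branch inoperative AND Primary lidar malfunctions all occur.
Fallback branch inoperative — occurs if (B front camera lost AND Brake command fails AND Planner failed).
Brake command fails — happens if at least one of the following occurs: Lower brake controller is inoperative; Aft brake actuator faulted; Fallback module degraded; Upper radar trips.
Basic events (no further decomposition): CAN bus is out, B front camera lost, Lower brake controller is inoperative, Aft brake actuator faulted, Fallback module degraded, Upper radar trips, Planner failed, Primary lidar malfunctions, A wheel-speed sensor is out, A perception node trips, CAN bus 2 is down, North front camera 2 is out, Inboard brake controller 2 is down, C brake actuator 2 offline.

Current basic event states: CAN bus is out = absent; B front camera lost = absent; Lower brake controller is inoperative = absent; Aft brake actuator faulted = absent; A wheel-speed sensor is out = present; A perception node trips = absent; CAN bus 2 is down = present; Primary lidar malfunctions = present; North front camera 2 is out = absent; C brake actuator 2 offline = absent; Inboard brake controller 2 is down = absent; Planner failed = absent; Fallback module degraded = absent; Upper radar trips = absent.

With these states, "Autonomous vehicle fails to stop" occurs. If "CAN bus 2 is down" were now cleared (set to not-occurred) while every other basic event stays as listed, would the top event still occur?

Counterfactual: set "CAN bus 2 is down" to not occurred.
Brake command fails [OR]: Lower brake controller is inoperative=not, Aft brake actuator faulted=not, Fallback module degraded=not, Upper radar trips=not → no input occurs → does not occur.
Fallback branch inoperative [AND]: B front camera lost=not, Brake command fails=not, Planner failed=not → not all inputs occur → does not occur.
Planning chain lost [AND]: Fallback branch inoperative=not, Primary lidar malfunctions=occurs → not all inputs occur → does not occur.
Actuation path fails [OR]: CAN bus is out=not, Planning chain lost=not → no input occurs → does not occur.
Perception stack down [AND]: A perception node trips=not, CAN bus 2 is down=not → not all inputs occur → does not occur.
Redundant channel lost [OR]: A wheel-speed sensor is out=occurs, Perception stack down=not, North front camera 2 is out=not → at least one input occurs → occurs.
Brake command 2 fails [OR]: Redundant channel lost=occurs, Inboard brake controller 2 is down=not, C brake actuator 2 offline=not → at least one input occurs → occurs.
Autonomous vehicle fails to stop [OR]: Actuation path fails=not, Brake command 2 fails=occurs → at least one input occurs → occurs.

Yes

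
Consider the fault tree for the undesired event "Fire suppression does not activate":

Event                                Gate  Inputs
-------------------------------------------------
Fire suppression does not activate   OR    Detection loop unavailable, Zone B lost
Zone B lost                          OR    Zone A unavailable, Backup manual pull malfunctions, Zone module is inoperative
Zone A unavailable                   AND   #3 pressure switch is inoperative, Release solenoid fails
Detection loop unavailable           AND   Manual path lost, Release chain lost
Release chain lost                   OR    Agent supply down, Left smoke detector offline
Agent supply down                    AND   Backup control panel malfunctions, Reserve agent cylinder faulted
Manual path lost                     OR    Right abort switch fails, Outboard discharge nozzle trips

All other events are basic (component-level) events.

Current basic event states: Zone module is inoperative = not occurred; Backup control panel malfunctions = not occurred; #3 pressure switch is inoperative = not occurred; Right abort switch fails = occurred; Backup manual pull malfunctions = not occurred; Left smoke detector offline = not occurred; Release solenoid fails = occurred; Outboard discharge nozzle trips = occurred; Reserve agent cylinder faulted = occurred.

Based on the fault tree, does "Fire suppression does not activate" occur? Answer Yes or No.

Manual path lost [OR]: Right abort switch fails=occurs, Outboard discharge nozzle trips=occurs → at least one input occurs → occurs.
Agent supply down [AND]: Backup control panel malfunctions=not, Reserve agent cylinder faulted=occurs → not all inputs occur → does not occur.
Release chain lost [OR]: Agent supply down=not, Left smoke detector offline=not → no input occurs → does not occur.
Detection loop unavailable [AND]: Manual path lost=occurs, Release chain lost=not → not all inputs occur → does not occur.
Zone A unavailable [AND]: #3 pressure switch is inoperative=not, Release solenoid fails=occurs → not all inputs occur → does not occur.
Zone B lost [OR]: Zone A unavailable=not, Backup manual pull malfunctions=not, Zone module is inoperative=not → no input occurs → does not occur.
Fire suppression does not activate [OR]: Detection loop unavailable=not, Zone B lost=not → no input occurs → does not occur.

No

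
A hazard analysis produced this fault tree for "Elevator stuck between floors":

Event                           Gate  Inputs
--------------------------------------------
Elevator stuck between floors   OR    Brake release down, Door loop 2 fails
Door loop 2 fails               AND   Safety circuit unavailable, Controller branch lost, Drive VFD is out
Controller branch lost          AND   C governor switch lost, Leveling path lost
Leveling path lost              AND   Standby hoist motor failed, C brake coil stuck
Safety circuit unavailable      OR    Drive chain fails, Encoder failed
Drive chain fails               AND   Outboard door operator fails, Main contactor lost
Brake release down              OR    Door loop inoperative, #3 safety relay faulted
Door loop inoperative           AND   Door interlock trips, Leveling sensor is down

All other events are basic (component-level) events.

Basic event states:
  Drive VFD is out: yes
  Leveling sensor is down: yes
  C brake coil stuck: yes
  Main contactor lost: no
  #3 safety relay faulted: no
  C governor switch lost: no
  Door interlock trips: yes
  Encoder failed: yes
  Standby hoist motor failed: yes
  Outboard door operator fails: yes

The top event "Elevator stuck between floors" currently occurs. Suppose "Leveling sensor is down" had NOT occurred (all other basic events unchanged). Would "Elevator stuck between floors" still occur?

Counterfactual: set "Leveling sensor is down" to not occurred.
Door loop inoperative [AND]: Door interlock trips=occurs, Leveling sensor is down=not → not all inputs occur → does not occur.
Brake release down [OR]: Door loop inoperative=not, #3 safety relay faulted=not → no input occurs → does not occur.
Drive chain fails [AND]: Outboard door operator fails=occurs, Main contactor lost=not → not all inputs occur → does not occur.
Safety circuit unavailable [OR]: Drive chain fails=not, Encoder failed=occurs → at least one input occurs → occurs.
Leveling path lost [AND]: Standby hoist motor failed=occurs, C brake coil stuck=occurs → all inputs occur → occurs.
Controller branch lost [AND]: C governor switch lost=not, Leveling path lost=occurs → not all inputs occur → does not occur.
Door loop 2 fails [AND]: Safety circuit unavailable=occurs, Controller branch lost=not, Drive VFD is out=occurs → not all inputs occur → does not occur.
Elevator stuck between floors [OR]: Brake release down=not, Door loop 2 fails=not → no input occurs → does not occur.

No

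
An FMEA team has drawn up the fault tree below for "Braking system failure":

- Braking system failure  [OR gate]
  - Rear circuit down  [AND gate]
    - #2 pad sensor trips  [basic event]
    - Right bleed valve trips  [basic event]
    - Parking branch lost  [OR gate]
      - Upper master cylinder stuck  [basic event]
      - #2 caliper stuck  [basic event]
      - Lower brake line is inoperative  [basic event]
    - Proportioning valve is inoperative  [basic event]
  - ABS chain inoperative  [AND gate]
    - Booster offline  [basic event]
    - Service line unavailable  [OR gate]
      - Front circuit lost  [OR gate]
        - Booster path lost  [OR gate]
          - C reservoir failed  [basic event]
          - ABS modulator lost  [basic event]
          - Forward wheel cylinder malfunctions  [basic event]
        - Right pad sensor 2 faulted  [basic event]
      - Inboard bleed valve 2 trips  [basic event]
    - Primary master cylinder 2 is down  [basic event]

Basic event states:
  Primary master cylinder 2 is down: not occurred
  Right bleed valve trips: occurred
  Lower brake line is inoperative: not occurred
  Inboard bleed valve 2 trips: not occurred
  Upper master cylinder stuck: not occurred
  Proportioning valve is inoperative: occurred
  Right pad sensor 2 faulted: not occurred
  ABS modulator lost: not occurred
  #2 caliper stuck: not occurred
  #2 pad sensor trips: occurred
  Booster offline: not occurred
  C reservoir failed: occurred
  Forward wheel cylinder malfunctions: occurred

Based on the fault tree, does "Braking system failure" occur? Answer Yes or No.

No

Parking branch lost [OR]: Upper master cylinder stuck=not, #2 caliper stuck=not, Lower brake line is inoperative=not → no input occurs → does not occur.
Rear circuit down [AND]: #2 pad sensor trips=occurs, Right bleed valve trips=occurs, Parking branch lost=not, Proportioning valve is inoperative=occurs → not all inputs occur → does not occur.
Booster path lost [OR]: C reservoir failed=occurs, ABS modulator lost=not, Forward wheel cylinder malfunctions=occurs → at least one input occurs → occurs.
Front circuit lost [OR]: Booster path lost=occurs, Right pad sensor 2 faulted=not → at least one input occurs → occurs.
Service line unavailable [OR]: Front circuit lost=occurs, Inboard bleed valve 2 trips=not → at least one input occurs → occurs.
ABS chain inoperative [AND]: Booster offline=not, Service line unavailable=occurs, Primary master cylinder 2 is down=not → not all inputs occur → does not occur.
Braking system failure [OR]: Rear circuit down=not, ABS chain inoperative=not → no input occurs → does not occur.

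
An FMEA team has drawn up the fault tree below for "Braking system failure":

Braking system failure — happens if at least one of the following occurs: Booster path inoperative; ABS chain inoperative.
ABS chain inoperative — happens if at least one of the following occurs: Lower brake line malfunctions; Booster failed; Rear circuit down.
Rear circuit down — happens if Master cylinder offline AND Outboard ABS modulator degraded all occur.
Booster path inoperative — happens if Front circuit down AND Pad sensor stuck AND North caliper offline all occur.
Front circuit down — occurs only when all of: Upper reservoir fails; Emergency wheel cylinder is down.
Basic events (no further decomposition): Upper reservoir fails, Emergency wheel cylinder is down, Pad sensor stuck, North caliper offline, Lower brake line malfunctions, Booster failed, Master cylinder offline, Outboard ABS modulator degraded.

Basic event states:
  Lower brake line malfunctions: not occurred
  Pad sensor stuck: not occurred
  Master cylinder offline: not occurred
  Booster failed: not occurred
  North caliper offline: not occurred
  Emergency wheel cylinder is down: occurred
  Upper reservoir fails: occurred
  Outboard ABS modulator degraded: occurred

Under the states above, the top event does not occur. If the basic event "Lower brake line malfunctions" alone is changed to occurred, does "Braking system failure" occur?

Counterfactual: set "Lower brake line malfunctions" to occurred.
Front circuit down [AND]: Upper reservoir fails=occurs, Emergency wheel cylinder is down=occurs → all inputs occur → occurs.
Booster path inoperative [AND]: Front circuit down=occurs, Pad sensor stuck=not, North caliper offline=not → not all inputs occur → does not occur.
Rear circuit down [AND]: Master cylinder offline=not, Outboard ABS modulator degraded=occurs → not all inputs occur → does not occur.
ABS chain inoperative [OR]: Lower brake line malfunctions=occurs, Booster failed=not, Rear circuit down=not → at least one input occurs → occurs.
Braking system failure [OR]: Booster path inoperative=not, ABS chain inoperative=occurs → at least one input occurs → occurs.

Yes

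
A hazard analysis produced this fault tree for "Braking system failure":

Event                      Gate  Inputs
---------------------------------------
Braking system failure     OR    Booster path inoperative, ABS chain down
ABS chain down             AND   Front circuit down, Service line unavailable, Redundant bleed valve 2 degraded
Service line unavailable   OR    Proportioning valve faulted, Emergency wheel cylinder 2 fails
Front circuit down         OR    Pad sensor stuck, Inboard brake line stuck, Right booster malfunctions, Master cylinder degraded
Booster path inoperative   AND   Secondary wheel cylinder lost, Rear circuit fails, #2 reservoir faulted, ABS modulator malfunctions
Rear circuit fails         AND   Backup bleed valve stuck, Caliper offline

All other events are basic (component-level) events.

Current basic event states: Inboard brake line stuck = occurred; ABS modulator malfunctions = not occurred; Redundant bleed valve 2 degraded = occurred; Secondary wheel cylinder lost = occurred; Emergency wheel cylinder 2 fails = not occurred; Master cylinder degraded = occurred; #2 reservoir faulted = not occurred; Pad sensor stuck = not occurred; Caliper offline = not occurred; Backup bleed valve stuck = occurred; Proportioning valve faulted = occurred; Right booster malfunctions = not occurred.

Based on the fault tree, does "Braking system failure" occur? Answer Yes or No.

Yes

Rear circuit fails [AND]: Backup bleed valve stuck=occurs, Caliper offline=not → not all inputs occur → does not occur.
Booster path inoperative [AND]: Secondary wheel cylinder lost=occurs, Rear circuit fails=not, #2 reservoir faulted=not, ABS modulator malfunctions=not → not all inputs occur → does not occur.
Front circuit down [OR]: Pad sensor stuck=not, Inboard brake line stuck=occurs, Right booster malfunctions=not, Master cylinder degraded=occurs → at least one input occurs → occurs.
Service line unavailable [OR]: Proportioning valve faulted=occurs, Emergency wheel cylinder 2 fails=not → at least one input occurs → occurs.
ABS chain down [AND]: Front circuit down=occurs, Service line unavailable=occurs, Redundant bleed valve 2 degraded=occurs → all inputs occur → occurs.
Braking system failure [OR]: Booster path inoperative=not, ABS chain down=occurs → at least one input occurs → occurs.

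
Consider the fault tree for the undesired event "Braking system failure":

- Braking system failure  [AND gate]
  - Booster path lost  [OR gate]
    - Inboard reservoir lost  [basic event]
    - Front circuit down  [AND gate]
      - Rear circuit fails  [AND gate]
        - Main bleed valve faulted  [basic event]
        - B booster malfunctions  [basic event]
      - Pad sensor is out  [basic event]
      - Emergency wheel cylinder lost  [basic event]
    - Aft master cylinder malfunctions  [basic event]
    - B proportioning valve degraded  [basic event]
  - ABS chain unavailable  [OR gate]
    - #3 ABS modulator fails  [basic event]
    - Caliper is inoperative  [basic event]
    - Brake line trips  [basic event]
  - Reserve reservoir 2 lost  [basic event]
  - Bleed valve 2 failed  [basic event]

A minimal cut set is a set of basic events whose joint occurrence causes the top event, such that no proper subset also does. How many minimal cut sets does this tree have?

12

Rear circuit fails [AND]: one cut set from each child combined → 1 × 1 = 1 cut set(s).
Front circuit down [AND]: one cut set from each child combined → 1 × 1 × 1 = 1 cut set(s).
Booster path lost [OR]: union of children's cut sets → 4 cut set(s).
ABS chain unavailable [OR]: union of children's cut sets → 3 cut set(s).
Braking system failure [AND]: one cut set from each child combined → 4 × 3 × 1 × 1 = 12 cut set(s).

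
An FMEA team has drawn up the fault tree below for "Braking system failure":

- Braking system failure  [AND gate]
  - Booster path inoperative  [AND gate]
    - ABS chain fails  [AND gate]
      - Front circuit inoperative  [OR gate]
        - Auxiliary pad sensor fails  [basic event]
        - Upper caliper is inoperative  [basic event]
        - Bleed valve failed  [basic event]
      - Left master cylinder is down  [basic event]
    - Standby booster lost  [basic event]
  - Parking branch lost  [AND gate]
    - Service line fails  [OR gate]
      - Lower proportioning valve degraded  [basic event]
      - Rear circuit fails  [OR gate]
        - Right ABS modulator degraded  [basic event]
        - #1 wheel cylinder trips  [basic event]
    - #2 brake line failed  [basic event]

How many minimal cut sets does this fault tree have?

9

Front circuit inoperative [OR]: union of children's cut sets → 3 cut set(s).
ABS chain fails [AND]: one cut set from each child combined → 3 × 1 = 3 cut set(s).
Booster path inoperative [AND]: one cut set from each child combined → 3 × 1 = 3 cut set(s).
Rear circuit fails [OR]: union of children's cut sets → 2 cut set(s).
Service line fails [OR]: union of children's cut sets → 3 cut set(s).
Parking branch lost [AND]: one cut set from each child combined → 3 × 1 = 3 cut set(s).
Braking system failure [AND]: one cut set from each child combined → 3 × 3 = 9 cut set(s).
Minimal cut sets: {#2 brake line failed, Auxiliary pad sensor fails, Left master cylinder is down, Lower proportioning valve degraded, Standby booster lost}; {#2 brake line failed, Auxiliary pad sensor fails, Left master cylinder is down, Right ABS modulator degraded, Standby booster lost}; {#1 wheel cylinder trips, #2 brake line failed, Auxiliary pad sensor fails, Left master cylinder is down, Standby booster lost}; {#2 brake line failed, Left master cylinder is down, Lower proportioning valve degraded, Standby booster lost, Upper caliper is inoperative}; {#2 brake line failed, Left master cylinder is down, Right ABS modulator degraded, Standby booster lost, Upper caliper is inoperative}; {#1 wheel cylinder trips, #2 brake line failed, Left master cylinder is down, Standby booster lost, Upper caliper is inoperative}; {#2 brake line failed, Bleed valve failed, Left master cylinder is down, Lower proportioning valve degraded, Standby booster lost}; {#2 brake line failed, Bleed valve failed, Left master cylinder is down, Right ABS modulator degraded, Standby booster lost}; {#1 wheel cylinder trips, #2 brake line failed, Bleed valve failed, Left master cylinder is down, Standby booster lost}.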